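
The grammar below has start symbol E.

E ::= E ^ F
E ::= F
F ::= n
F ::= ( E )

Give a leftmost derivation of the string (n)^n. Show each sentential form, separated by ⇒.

E ⇒ E^F ⇒ F^F ⇒ (E)^F ⇒ (F)^F ⇒ (n)^F ⇒ (n)^n

E ⇒ E^F   [E ::= E ^ F]
E^F ⇒ F^F   [E ::= F]
F^F ⇒ (E)^F   [F ::= ( E )]
(E)^F ⇒ (F)^F   [E ::= F]
(F)^F ⇒ (n)^F   [F ::= n]
(n)^F ⇒ (n)^n   [F ::= n]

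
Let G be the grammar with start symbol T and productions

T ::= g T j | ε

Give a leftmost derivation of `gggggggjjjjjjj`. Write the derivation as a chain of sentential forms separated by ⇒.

T ⇒ gTj ⇒ ggTjj ⇒ gggTjjj ⇒ ggggTjjjj ⇒ gggggTjjjjj ⇒ ggggggTjjjjjj ⇒ gggggggTjjjjjjj ⇒ gggggggjjjjjjj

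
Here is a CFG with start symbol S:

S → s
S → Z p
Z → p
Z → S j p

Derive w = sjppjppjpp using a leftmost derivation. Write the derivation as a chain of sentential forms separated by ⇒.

S ⇒ Zp ⇒ Sjpp ⇒ Zpjpp ⇒ Sjppjpp ⇒ Zpjppjpp ⇒ Sjppjppjpp ⇒ sjppjppjpp

S ⇒ Zp   [S → Z p]
Zp ⇒ Sjpp   [Z → S j p]
Sjpp ⇒ Zpjpp   [S → Z p]
Zpjpp ⇒ Sjppjpp   [Z → S j p]
Sjppjpp ⇒ Zpjppjpp   [S → Z p]
Zpjppjpp ⇒ Sjppjppjpp   [Z → S j p]
Sjppjppjpp ⇒ sjppjppjpp   [S → s]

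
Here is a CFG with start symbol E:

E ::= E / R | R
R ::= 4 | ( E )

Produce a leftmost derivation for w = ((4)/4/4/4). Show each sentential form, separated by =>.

E => R   [E ::= R]
R => (E)   [R ::= ( E )]
(E) => (E/R)   [E ::= E / R]
(E/R) => (E/R/R)   [E ::= E / R]
(E/R/R) => (E/R/R/R)   [E ::= E / R]
(E/R/R/R) => (R/R/R/R)   [E ::= R]
(R/R/R/R) => ((E)/R/R/R)   [R ::= ( E )]
((E)/R/R/R) => ((R)/R/R/R)   [E ::= R]
((R)/R/R/R) => ((4)/R/R/R)   [R ::= 4]
((4)/R/R/R) => ((4)/4/R/R)   [R ::= 4]
((4)/4/R/R) => ((4)/4/4/R)   [R ::= 4]
((4)/4/4/R) => ((4)/4/4/4)   [R ::= 4]

E => R => (E) => (E/R) => (E/R/R) => (E/R/R/R) => (R/R/R/R) => ((E)/R/R/R) => ((R)/R/R/R) => ((4)/R/R/R) => ((4)/4/R/R) => ((4)/4/4/R) => ((4)/4/4/4)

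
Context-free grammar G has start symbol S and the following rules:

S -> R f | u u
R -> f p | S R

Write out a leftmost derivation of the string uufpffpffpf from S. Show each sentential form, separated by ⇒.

S ⇒ Rf   [S -> R f]
Rf ⇒ SRf   [R -> S R]
SRf ⇒ RfRf   [S -> R f]
RfRf ⇒ SRfRf   [R -> S R]
SRfRf ⇒ RfRfRf   [S -> R f]
RfRfRf ⇒ SRfRfRf   [R -> S R]
SRfRfRf ⇒ uuRfRfRf   [S -> u u]
uuRfRfRf ⇒ uufpfRfRf   [R -> f p]
uufpfRfRf ⇒ uufpffpfRf   [R -> f p]
uufpffpfRf ⇒ uufpffpffpf   [R -> f p]

S⇒Rf⇒SRf⇒RfRf⇒SRfRf⇒RfRfRf⇒SRfRfRf⇒uuRfRfRf⇒uufpfRfRf⇒uufpffpfRf⇒uufpffpffpf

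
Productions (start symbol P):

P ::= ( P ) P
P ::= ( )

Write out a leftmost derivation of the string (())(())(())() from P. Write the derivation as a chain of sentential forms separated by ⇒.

P ⇒ (P)P ⇒ (())P ⇒ (())(P)P ⇒ (())(())P ⇒ (())(())(P)P ⇒ (())(())(())P ⇒ (())(())(())()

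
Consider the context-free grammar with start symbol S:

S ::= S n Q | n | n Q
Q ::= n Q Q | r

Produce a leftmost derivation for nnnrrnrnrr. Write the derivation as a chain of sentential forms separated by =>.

S => nQ => nnQQ => nnnQQQ => nnnrQQ => nnnrrQ => nnnrrnQQ => nnnrrnrQ => nnnrrnrnQQ => nnnrrnrnrQ => nnnrrnrnrr

S => nQ   [S ::= n Q]
nQ => nnQQ   [Q ::= n Q Q]
nnQQ => nnnQQQ   [Q ::= n Q Q]
nnnQQQ => nnnrQQ   [Q ::= r]
nnnrQQ => nnnrrQ   [Q ::= r]
nnnrrQ => nnnrrnQQ   [Q ::= n Q Q]
nnnrrnQQ => nnnrrnrQ   [Q ::= r]
nnnrrnrQ => nnnrrnrnQQ   [Q ::= n Q Q]
nnnrrnrnQQ => nnnrrnrnrQ   [Q ::= r]
nnnrrnrnrQ => nnnrrnrnrr   [Q ::= r]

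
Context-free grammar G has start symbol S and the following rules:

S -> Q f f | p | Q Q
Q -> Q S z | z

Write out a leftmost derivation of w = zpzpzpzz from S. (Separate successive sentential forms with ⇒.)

S⇒QQ⇒QSzQ⇒QSzSzQ⇒QSzSzSzQ⇒zSzSzSzQ⇒zpzSzSzQ⇒zpzpzSzQ⇒zpzpzpzQ⇒zpzpzpzz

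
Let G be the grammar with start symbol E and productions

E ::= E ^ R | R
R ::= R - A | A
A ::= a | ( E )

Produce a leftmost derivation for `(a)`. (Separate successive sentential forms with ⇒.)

E ⇒ R   [E ::= R]
R ⇒ A   [R ::= A]
A ⇒ (E)   [A ::= ( E )]
(E) ⇒ (R)   [E ::= R]
(R) ⇒ (A)   [R ::= A]
(A) ⇒ (a)   [A ::= a]

E ⇒ R ⇒ A ⇒ (E) ⇒ (R) ⇒ (A) ⇒ (a)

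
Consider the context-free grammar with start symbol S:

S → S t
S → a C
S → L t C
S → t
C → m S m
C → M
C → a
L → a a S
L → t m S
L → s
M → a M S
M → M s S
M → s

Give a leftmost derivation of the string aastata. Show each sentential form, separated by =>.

S => LtC   [S → L t C]
LtC => aaStC   [L → a a S]
aaStC => aaLtCtC   [S → L t C]
aaLtCtC => aastCtC   [L → s]
aastCtC => aastatC   [C → a]
aastatC => aastata   [C → a]

S => LtC => aaStC => aaLtCtC => aastCtC => aastatC => aastata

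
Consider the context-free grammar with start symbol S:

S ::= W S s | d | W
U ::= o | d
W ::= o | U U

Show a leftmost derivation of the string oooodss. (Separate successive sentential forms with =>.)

S => WSs   [S ::= W S s]
WSs => UUSs   [W ::= U U]
UUSs => oUSs   [U ::= o]
oUSs => ooSs   [U ::= o]
ooSs => ooWSss   [S ::= W S s]
ooWSss => ooUUSss   [W ::= U U]
ooUUSss => oooUSss   [U ::= o]
oooUSss => ooooSss   [U ::= o]
ooooSss => oooodss   [S ::= d]

S => WSs => UUSs => oUSs => ooSs => ooWSss => ooUUSss => oooUSss => ooooSss => oooodss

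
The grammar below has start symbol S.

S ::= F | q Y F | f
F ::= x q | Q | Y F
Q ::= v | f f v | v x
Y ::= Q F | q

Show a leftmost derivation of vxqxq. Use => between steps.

S=>F=>YF=>QFF=>vFF=>vxqF=>vxqxq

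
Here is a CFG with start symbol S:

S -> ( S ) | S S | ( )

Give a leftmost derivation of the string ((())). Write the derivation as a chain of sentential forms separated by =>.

S=>(S)=>((S))=>((()))

S => (S)   [S -> ( S )]
(S) => ((S))   [S -> ( S )]
((S)) => ((()))   [S -> ( )]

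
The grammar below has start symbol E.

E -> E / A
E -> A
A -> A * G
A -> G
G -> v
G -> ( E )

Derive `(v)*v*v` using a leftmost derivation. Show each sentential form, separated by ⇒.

E ⇒ A   [E -> A]
A ⇒ A*G   [A -> A * G]
A*G ⇒ A*G*G   [A -> A * G]
A*G*G ⇒ G*G*G   [A -> G]
G*G*G ⇒ (E)*G*G   [G -> ( E )]
(E)*G*G ⇒ (A)*G*G   [E -> A]
(A)*G*G ⇒ (G)*G*G   [A -> G]
(G)*G*G ⇒ (v)*G*G   [G -> v]
(v)*G*G ⇒ (v)*v*G   [G -> v]
(v)*v*G ⇒ (v)*v*v   [G -> v]

E ⇒ A ⇒ A*G ⇒ A*G*G ⇒ G*G*G ⇒ (E)*G*G ⇒ (A)*G*G ⇒ (G)*G*G ⇒ (v)*G*G ⇒ (v)*v*G ⇒ (v)*v*v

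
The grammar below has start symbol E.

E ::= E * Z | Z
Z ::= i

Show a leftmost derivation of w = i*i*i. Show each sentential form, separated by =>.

E => E*Z => E*Z*Z => Z*Z*Z => i*Z*Z => i*i*Z => i*i*i

E => E*Z   [E ::= E * Z]
E*Z => E*Z*Z   [E ::= E * Z]
E*Z*Z => Z*Z*Z   [E ::= Z]
Z*Z*Z => i*Z*Z   [Z ::= i]
i*Z*Z => i*i*Z   [Z ::= i]
i*i*Z => i*i*i   [Z ::= i]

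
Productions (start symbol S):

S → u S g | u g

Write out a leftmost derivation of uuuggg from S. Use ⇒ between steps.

S ⇒ uSg ⇒ uuSgg ⇒ uuuggg

S ⇒ uSg   [S → u S g]
uSg ⇒ uuSgg   [S → u S g]
uuSgg ⇒ uuuggg   [S → u g]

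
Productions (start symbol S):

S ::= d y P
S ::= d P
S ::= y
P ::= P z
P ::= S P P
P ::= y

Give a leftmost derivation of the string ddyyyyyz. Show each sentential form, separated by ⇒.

S⇒dP⇒dPz⇒dSPPz⇒ddPPPz⇒ddSPPPPz⇒ddyPPPPz⇒ddyyPPPz⇒ddyyyPPz⇒ddyyyyPz⇒ddyyyyyz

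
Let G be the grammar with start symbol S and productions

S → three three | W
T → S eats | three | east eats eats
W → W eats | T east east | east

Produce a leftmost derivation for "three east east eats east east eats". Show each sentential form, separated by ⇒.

S ⇒ W ⇒ W eats ⇒ T east east eats ⇒ S eats east east eats ⇒ W eats east east eats ⇒ T east east eats east east eats ⇒ three east east eats east east eats

S ⇒ W   [S → W]
W ⇒ W eats   [W → W eats]
W eats ⇒ T east east eats   [W → T east east]
T east east eats ⇒ S eats east east eats   [T → S eats]
S eats east east eats ⇒ W eats east east eats   [S → W]
W eats east east eats ⇒ T east east eats east east eats   [W → T east east]
T east east eats east east eats ⇒ three east east eats east east eats   [T → three]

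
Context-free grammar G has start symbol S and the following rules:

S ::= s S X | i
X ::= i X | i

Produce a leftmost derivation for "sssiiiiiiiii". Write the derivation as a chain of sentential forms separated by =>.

S => sSX   [S ::= s S X]
sSX => ssSXX   [S ::= s S X]
ssSXX => sssSXXX   [S ::= s S X]
sssSXXX => sssiXXX   [S ::= i]
sssiXXX => sssiiXXX   [X ::= i X]
sssiiXXX => sssiiiXXX   [X ::= i X]
sssiiiXXX => sssiiiiXXX   [X ::= i X]
sssiiiiXXX => sssiiiiiXXX   [X ::= i X]
sssiiiiiXXX => sssiiiiiiXXX   [X ::= i X]
sssiiiiiiXXX => sssiiiiiiiXX   [X ::= i]
sssiiiiiiiXX => sssiiiiiiiiX   [X ::= i]
sssiiiiiiiiX => sssiiiiiiiii   [X ::= i]

S=>sSX=>ssSXX=>sssSXXX=>sssiXXX=>sssiiXXX=>sssiiiXXX=>sssiiiiXXX=>sssiiiiiXXX=>sssiiiiiiXXX=>sssiiiiiiiXX=>sssiiiiiiiiX=>sssiiiiiiiii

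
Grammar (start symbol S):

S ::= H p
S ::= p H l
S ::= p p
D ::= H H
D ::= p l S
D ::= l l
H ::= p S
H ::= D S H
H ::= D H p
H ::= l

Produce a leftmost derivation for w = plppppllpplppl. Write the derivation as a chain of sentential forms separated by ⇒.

S ⇒ pHl ⇒ pDHpl ⇒ pHHHpl ⇒ plHHpl ⇒ plpSHpl ⇒ plpppHpl ⇒ plppppSpl ⇒ plppppHppl ⇒ plppppDSHppl ⇒ plppppllSHppl ⇒ plppppllppHppl ⇒ plppppllpplppl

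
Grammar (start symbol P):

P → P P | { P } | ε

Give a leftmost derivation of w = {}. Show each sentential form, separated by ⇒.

P ⇒ PP ⇒ PPP ⇒ PPPP ⇒ PPPPP ⇒ PPPPPP ⇒ {P}PPPPP ⇒ {}PPPPP ⇒ {}PPPP ⇒ {}PPP ⇒ {}PP ⇒ {}P ⇒ {}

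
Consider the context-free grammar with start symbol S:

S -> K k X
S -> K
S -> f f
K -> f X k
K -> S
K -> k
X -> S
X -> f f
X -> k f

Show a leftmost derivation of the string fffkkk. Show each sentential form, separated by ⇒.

S⇒KkX⇒fXkkX⇒fSkkX⇒fffkkX⇒fffkkS⇒fffkkK⇒fffkkk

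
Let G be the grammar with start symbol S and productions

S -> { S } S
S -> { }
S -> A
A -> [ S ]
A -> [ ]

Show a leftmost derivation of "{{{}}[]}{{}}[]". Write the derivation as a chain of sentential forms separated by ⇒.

S ⇒ {S}S ⇒ {{S}S}S ⇒ {{{}}S}S ⇒ {{{}}A}S ⇒ {{{}}[]}S ⇒ {{{}}[]}{S}S ⇒ {{{}}[]}{{}}S ⇒ {{{}}[]}{{}}A ⇒ {{{}}[]}{{}}[]

S ⇒ {S}S   [S -> { S } S]
{S}S ⇒ {{S}S}S   [S -> { S } S]
{{S}S}S ⇒ {{{}}S}S   [S -> { }]
{{{}}S}S ⇒ {{{}}A}S   [S -> A]
{{{}}A}S ⇒ {{{}}[]}S   [A -> [ ]]
{{{}}[]}S ⇒ {{{}}[]}{S}S   [S -> { S } S]
{{{}}[]}{S}S ⇒ {{{}}[]}{{}}S   [S -> { }]
{{{}}[]}{{}}S ⇒ {{{}}[]}{{}}A   [S -> A]
{{{}}[]}{{}}A ⇒ {{{}}[]}{{}}[]   [A -> [ ]]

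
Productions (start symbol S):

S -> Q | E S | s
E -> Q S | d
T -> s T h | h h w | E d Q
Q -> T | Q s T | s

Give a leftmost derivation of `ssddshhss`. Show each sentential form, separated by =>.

S => ES => QSS => TSS => sThSS => ssThhSS => ssEdQhhSS => ssddQhhSS => ssddshhSS => ssddshhsS => ssddshhss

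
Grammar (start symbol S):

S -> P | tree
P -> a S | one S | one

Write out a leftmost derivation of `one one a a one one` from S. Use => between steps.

S => P   [S -> P]
P => one S   [P -> one S]
one S => one P   [S -> P]
one P => one one S   [P -> one S]
one one S => one one P   [S -> P]
one one P => one one a S   [P -> a S]
one one a S => one one a P   [S -> P]
one one a P => one one a a S   [P -> a S]
one one a a S => one one a a P   [S -> P]
one one a a P => one one a a one S   [P -> one S]
one one a a one S => one one a a one P   [S -> P]
one one a a one P => one one a a one one   [P -> one]

S => P => one S => one P => one one S => one one P => one one a S => one one a P => one one a a S => one one a a P => one one a a one S => one one a a one P => one one a a one one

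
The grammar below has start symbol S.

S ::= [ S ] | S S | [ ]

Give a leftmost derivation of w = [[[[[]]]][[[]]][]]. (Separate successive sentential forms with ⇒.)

S ⇒ [S] ⇒ [SS] ⇒ [SSS] ⇒ [[S]SS] ⇒ [[[S]]SS] ⇒ [[[[S]]]SS] ⇒ [[[[[]]]]SS] ⇒ [[[[[]]]][S]S] ⇒ [[[[[]]]][[S]]S] ⇒ [[[[[]]]][[[]]]S] ⇒ [[[[[]]]][[[]]][]]

S ⇒ [S]   [S ::= [ S ]]
[S] ⇒ [SS]   [S ::= S S]
[SS] ⇒ [SSS]   [S ::= S S]
[SSS] ⇒ [[S]SS]   [S ::= [ S ]]
[[S]SS] ⇒ [[[S]]SS]   [S ::= [ S ]]
[[[S]]SS] ⇒ [[[[S]]]SS]   [S ::= [ S ]]
[[[[S]]]SS] ⇒ [[[[[]]]]SS]   [S ::= [ ]]
[[[[[]]]]SS] ⇒ [[[[[]]]][S]S]   [S ::= [ S ]]
[[[[[]]]][S]S] ⇒ [[[[[]]]][[S]]S]   [S ::= [ S ]]
[[[[[]]]][[S]]S] ⇒ [[[[[]]]][[[]]]S]   [S ::= [ ]]
[[[[[]]]][[[]]]S] ⇒ [[[[[]]]][[[]]][]]   [S ::= [ ]]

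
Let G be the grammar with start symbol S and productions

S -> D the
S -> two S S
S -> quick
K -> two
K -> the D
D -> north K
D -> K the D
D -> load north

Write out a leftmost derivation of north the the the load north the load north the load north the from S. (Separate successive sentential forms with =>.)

S => D the   [S -> D the]
D the => north K the   [D -> north K]
north K the => north the D the   [K -> the D]
north the D the => north the K the D the   [D -> K the D]
north the K the D the => north the the D the D the   [K -> the D]
north the the D the D the => north the the K the D the D the   [D -> K the D]
north the the K the D the D the => north the the the D the D the D the   [K -> the D]
north the the the D the D the D the => north the the the load north the D the D the   [D -> load north]
north the the the load north the D the D the => north the the the load north the load north the D the   [D -> load north]
north the the the load north the load north the D the => north the the the load north the load north the load north the   [D -> load north]

S => D the => north K the => north the D the => north the K the D the => north the the D the D the => north the the K the D the D the => north the the the D the D the D the => north the the the load north the D the D the => north the the the load north the load north the D the => north the the the load north the load north the load north the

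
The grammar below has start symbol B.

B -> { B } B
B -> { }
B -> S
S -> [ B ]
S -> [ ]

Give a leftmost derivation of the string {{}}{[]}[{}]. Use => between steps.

B => {B}B => {{}}B => {{}}{B}B => {{}}{S}B => {{}}{[]}B => {{}}{[]}S => {{}}{[]}[B] => {{}}{[]}[{}]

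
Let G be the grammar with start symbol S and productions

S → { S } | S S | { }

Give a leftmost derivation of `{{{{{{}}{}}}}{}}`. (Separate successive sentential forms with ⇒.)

S⇒{S}⇒{SS}⇒{{S}S}⇒{{{S}}S}⇒{{{{S}}}S}⇒{{{{SS}}}S}⇒{{{{{S}S}}}S}⇒{{{{{{}}S}}}S}⇒{{{{{{}}{}}}}S}⇒{{{{{{}}{}}}}{}}

S ⇒ {S}   [S → { S }]
{S} ⇒ {SS}   [S → S S]
{SS} ⇒ {{S}S}   [S → { S }]
{{S}S} ⇒ {{{S}}S}   [S → { S }]
{{{S}}S} ⇒ {{{{S}}}S}   [S → { S }]
{{{{S}}}S} ⇒ {{{{SS}}}S}   [S → S S]
{{{{SS}}}S} ⇒ {{{{{S}S}}}S}   [S → { S }]
{{{{{S}S}}}S} ⇒ {{{{{{}}S}}}S}   [S → { }]
{{{{{{}}S}}}S} ⇒ {{{{{{}}{}}}}S}   [S → { }]
{{{{{{}}{}}}}S} ⇒ {{{{{{}}{}}}}{}}   [S → { }]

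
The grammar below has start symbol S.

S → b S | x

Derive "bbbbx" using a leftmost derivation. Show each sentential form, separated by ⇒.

S ⇒ bS ⇒ bbS ⇒ bbbS ⇒ bbbbS ⇒ bbbbx

S ⇒ bS   [S → b S]
bS ⇒ bbS   [S → b S]
bbS ⇒ bbbS   [S → b S]
bbbS ⇒ bbbbS   [S → b S]
bbbbS ⇒ bbbbx   [S → x]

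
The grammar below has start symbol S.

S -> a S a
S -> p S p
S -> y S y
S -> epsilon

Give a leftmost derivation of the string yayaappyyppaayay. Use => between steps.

S => ySy => yaSay => yaySyay => yayaSayay => yayaaSaayay => yayaapSpaayay => yayaappSppaayay => yayaappySyppaayay => yayaappyyppaayay

S => ySy   [S -> y S y]
ySy => yaSay   [S -> a S a]
yaSay => yaySyay   [S -> y S y]
yaySyay => yayaSayay   [S -> a S a]
yayaSayay => yayaaSaayay   [S -> a S a]
yayaaSaayay => yayaapSpaayay   [S -> p S p]
yayaapSpaayay => yayaappSppaayay   [S -> p S p]
yayaappSppaayay => yayaappySyppaayay   [S -> y S y]
yayaappySyppaayay => yayaappyyppaayay   [S -> epsilon]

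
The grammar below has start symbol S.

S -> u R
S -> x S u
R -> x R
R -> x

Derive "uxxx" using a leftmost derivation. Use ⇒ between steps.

S ⇒ uR ⇒ uxR ⇒ uxxR ⇒ uxxx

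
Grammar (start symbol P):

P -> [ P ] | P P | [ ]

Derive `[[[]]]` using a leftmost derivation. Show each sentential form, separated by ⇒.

P ⇒ [P] ⇒ [[P]] ⇒ [[[]]]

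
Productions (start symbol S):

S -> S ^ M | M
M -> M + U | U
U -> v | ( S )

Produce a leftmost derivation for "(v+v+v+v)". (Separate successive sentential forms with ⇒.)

S⇒M⇒U⇒(S)⇒(M)⇒(M+U)⇒(M+U+U)⇒(M+U+U+U)⇒(U+U+U+U)⇒(v+U+U+U)⇒(v+v+U+U)⇒(v+v+v+U)⇒(v+v+v+v)

S ⇒ M   [S -> M]
M ⇒ U   [M -> U]
U ⇒ (S)   [U -> ( S )]
(S) ⇒ (M)   [S -> M]
(M) ⇒ (M+U)   [M -> M + U]
(M+U) ⇒ (M+U+U)   [M -> M + U]
(M+U+U) ⇒ (M+U+U+U)   [M -> M + U]
(M+U+U+U) ⇒ (U+U+U+U)   [M -> U]
(U+U+U+U) ⇒ (v+U+U+U)   [U -> v]
(v+U+U+U) ⇒ (v+v+U+U)   [U -> v]
(v+v+U+U) ⇒ (v+v+v+U)   [U -> v]
(v+v+v+U) ⇒ (v+v+v+v)   [U -> v]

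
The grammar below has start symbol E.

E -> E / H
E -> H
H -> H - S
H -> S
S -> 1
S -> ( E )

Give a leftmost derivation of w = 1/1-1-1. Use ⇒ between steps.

E ⇒ E/H   [E -> E / H]
E/H ⇒ H/H   [E -> H]
H/H ⇒ S/H   [H -> S]
S/H ⇒ 1/H   [S -> 1]
1/H ⇒ 1/H-S   [H -> H - S]
1/H-S ⇒ 1/H-S-S   [H -> H - S]
1/H-S-S ⇒ 1/S-S-S   [H -> S]
1/S-S-S ⇒ 1/1-S-S   [S -> 1]
1/1-S-S ⇒ 1/1-1-S   [S -> 1]
1/1-1-S ⇒ 1/1-1-1   [S -> 1]

E⇒E/H⇒H/H⇒S/H⇒1/H⇒1/H-S⇒1/H-S-S⇒1/S-S-S⇒1/1-S-S⇒1/1-1-S⇒1/1-1-1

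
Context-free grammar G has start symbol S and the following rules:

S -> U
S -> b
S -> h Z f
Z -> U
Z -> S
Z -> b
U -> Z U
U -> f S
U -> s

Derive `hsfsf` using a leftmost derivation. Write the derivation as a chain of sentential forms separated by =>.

S => hZf => hUf => hZUf => hSUf => hUUf => hsUf => hsfSf => hsfUf => hsfsf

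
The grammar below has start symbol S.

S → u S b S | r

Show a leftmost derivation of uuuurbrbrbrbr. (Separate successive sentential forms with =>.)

S=>uSbS=>uuSbSbS=>uuuSbSbSbS=>uuuuSbSbSbSbS=>uuuurbSbSbSbS=>uuuurbrbSbSbS=>uuuurbrbrbSbS=>uuuurbrbrbrbS=>uuuurbrbrbrbr

S => uSbS   [S → u S b S]
uSbS => uuSbSbS   [S → u S b S]
uuSbSbS => uuuSbSbSbS   [S → u S b S]
uuuSbSbSbS => uuuuSbSbSbSbS   [S → u S b S]
uuuuSbSbSbSbS => uuuurbSbSbSbS   [S → r]
uuuurbSbSbSbS => uuuurbrbSbSbS   [S → r]
uuuurbrbSbSbS => uuuurbrbrbSbS   [S → r]
uuuurbrbrbSbS => uuuurbrbrbrbS   [S → r]
uuuurbrbrbrbS => uuuurbrbrbrbr   [S → r]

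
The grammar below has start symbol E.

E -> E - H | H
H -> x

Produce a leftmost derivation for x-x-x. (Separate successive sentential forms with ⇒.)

E ⇒ E-H ⇒ E-H-H ⇒ H-H-H ⇒ x-H-H ⇒ x-x-H ⇒ x-x-x

E ⇒ E-H   [E -> E - H]
E-H ⇒ E-H-H   [E -> E - H]
E-H-H ⇒ H-H-H   [E -> H]
H-H-H ⇒ x-H-H   [H -> x]
x-H-H ⇒ x-x-H   [H -> x]
x-x-H ⇒ x-x-x   [H -> x]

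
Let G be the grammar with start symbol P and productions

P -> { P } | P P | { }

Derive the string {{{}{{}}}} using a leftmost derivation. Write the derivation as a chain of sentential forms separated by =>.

P => {P} => {{P}} => {{PP}} => {{{}P}} => {{{}{P}}} => {{{}{{}}}}

P => {P}   [P -> { P }]
{P} => {{P}}   [P -> { P }]
{{P}} => {{PP}}   [P -> P P]
{{PP}} => {{{}P}}   [P -> { }]
{{{}P}} => {{{}{P}}}   [P -> { P }]
{{{}{P}}} => {{{}{{}}}}   [P -> { }]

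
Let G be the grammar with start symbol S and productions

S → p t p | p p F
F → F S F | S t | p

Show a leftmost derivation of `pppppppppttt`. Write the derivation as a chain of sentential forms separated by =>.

S=>ppF=>ppSt=>ppppFt=>ppppStt=>ppppppFtt=>ppppppSttt=>ppppppppFttt=>pppppppppttt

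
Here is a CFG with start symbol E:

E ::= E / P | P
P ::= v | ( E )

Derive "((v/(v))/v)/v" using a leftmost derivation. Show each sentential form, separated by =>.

E => E/P   [E ::= E / P]
E/P => P/P   [E ::= P]
P/P => (E)/P   [P ::= ( E )]
(E)/P => (E/P)/P   [E ::= E / P]
(E/P)/P => (P/P)/P   [E ::= P]
(P/P)/P => ((E)/P)/P   [P ::= ( E )]
((E)/P)/P => ((E/P)/P)/P   [E ::= E / P]
((E/P)/P)/P => ((P/P)/P)/P   [E ::= P]
((P/P)/P)/P => ((v/P)/P)/P   [P ::= v]
((v/P)/P)/P => ((v/(E))/P)/P   [P ::= ( E )]
((v/(E))/P)/P => ((v/(P))/P)/P   [E ::= P]
((v/(P))/P)/P => ((v/(v))/P)/P   [P ::= v]
((v/(v))/P)/P => ((v/(v))/v)/P   [P ::= v]
((v/(v))/v)/P => ((v/(v))/v)/v   [P ::= v]

E=>E/P=>P/P=>(E)/P=>(E/P)/P=>(P/P)/P=>((E)/P)/P=>((E/P)/P)/P=>((P/P)/P)/P=>((v/P)/P)/P=>((v/(E))/P)/P=>((v/(P))/P)/P=>((v/(v))/P)/P=>((v/(v))/v)/P=>((v/(v))/v)/v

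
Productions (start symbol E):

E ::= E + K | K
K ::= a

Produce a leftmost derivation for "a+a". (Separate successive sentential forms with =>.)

E=>E+K=>K+K=>a+K=>a+a

E => E+K   [E ::= E + K]
E+K => K+K   [E ::= K]
K+K => a+K   [K ::= a]
a+K => a+a   [K ::= a]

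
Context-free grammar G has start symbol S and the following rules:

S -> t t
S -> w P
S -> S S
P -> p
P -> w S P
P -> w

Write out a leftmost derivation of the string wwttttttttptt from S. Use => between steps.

S => SS => wPS => wwSPS => wwSSPS => wwttSPS => wwttSSPS => wwttttSPS => wwttttSSPS => wwttttttSPS => wwttttttttPS => wwttttttttpS => wwttttttttptt

S => SS   [S -> S S]
SS => wPS   [S -> w P]
wPS => wwSPS   [P -> w S P]
wwSPS => wwSSPS   [S -> S S]
wwSSPS => wwttSPS   [S -> t t]
wwttSPS => wwttSSPS   [S -> S S]
wwttSSPS => wwttttSPS   [S -> t t]
wwttttSPS => wwttttSSPS   [S -> S S]
wwttttSSPS => wwttttttSPS   [S -> t t]
wwttttttSPS => wwttttttttPS   [S -> t t]
wwttttttttPS => wwttttttttpS   [P -> p]
wwttttttttpS => wwttttttttptt   [S -> t t]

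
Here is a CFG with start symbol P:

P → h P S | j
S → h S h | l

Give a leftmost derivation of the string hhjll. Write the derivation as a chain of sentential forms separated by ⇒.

P⇒hPS⇒hhPSS⇒hhjSS⇒hhjlS⇒hhjll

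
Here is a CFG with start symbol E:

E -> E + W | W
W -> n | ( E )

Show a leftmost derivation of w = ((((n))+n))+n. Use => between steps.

E => E+W => W+W => (E)+W => (W)+W => ((E))+W => ((E+W))+W => ((W+W))+W => (((E)+W))+W => (((W)+W))+W => ((((E))+W))+W => ((((W))+W))+W => ((((n))+W))+W => ((((n))+n))+W => ((((n))+n))+n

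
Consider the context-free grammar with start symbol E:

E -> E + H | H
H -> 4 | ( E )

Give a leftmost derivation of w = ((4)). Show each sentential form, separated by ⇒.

E ⇒ H   [E -> H]
H ⇒ (E)   [H -> ( E )]
(E) ⇒ (H)   [E -> H]
(H) ⇒ ((E))   [H -> ( E )]
((E)) ⇒ ((H))   [E -> H]
((H)) ⇒ ((4))   [H -> 4]

E ⇒ H ⇒ (E) ⇒ (H) ⇒ ((E)) ⇒ ((H)) ⇒ ((4))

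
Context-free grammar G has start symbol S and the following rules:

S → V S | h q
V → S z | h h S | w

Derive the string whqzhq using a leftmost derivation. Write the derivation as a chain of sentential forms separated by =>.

S=>VS=>SzS=>VSzS=>wSzS=>whqzS=>whqzhq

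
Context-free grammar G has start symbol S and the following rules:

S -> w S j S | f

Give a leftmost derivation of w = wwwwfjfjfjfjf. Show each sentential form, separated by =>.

S => wSjS => wwSjSjS => wwwSjSjSjS => wwwwSjSjSjSjS => wwwwfjSjSjSjS => wwwwfjfjSjSjS => wwwwfjfjfjSjS => wwwwfjfjfjfjS => wwwwfjfjfjfjf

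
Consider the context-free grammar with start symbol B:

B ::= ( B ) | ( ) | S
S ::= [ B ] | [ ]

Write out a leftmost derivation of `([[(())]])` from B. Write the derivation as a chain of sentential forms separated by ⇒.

B ⇒ (B)   [B ::= ( B )]
(B) ⇒ (S)   [B ::= S]
(S) ⇒ ([B])   [S ::= [ B ]]
([B]) ⇒ ([S])   [B ::= S]
([S]) ⇒ ([[B]])   [S ::= [ B ]]
([[B]]) ⇒ ([[(B)]])   [B ::= ( B )]
([[(B)]]) ⇒ ([[(())]])   [B ::= ( )]

B ⇒ (B) ⇒ (S) ⇒ ([B]) ⇒ ([S]) ⇒ ([[B]]) ⇒ ([[(B)]]) ⇒ ([[(())]])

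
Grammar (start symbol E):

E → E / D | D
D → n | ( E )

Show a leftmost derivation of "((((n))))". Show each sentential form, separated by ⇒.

E ⇒ D   [E → D]
D ⇒ (E)   [D → ( E )]
(E) ⇒ (D)   [E → D]
(D) ⇒ ((E))   [D → ( E )]
((E)) ⇒ ((D))   [E → D]
((D)) ⇒ (((E)))   [D → ( E )]
(((E))) ⇒ (((D)))   [E → D]
(((D))) ⇒ ((((E))))   [D → ( E )]
((((E)))) ⇒ ((((D))))   [E → D]
((((D)))) ⇒ ((((n))))   [D → n]

E⇒D⇒(E)⇒(D)⇒((E))⇒((D))⇒(((E)))⇒(((D)))⇒((((E))))⇒((((D))))⇒((((n))))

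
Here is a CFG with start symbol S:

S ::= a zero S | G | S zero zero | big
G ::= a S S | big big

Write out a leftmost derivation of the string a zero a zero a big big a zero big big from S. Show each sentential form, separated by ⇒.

S ⇒ a zero S ⇒ a zero a zero S ⇒ a zero a zero G ⇒ a zero a zero a S S ⇒ a zero a zero a G S ⇒ a zero a zero a big big S ⇒ a zero a zero a big big a zero S ⇒ a zero a zero a big big a zero G ⇒ a zero a zero a big big a zero big big

S ⇒ a zero S   [S ::= a zero S]
a zero S ⇒ a zero a zero S   [S ::= a zero S]
a zero a zero S ⇒ a zero a zero G   [S ::= G]
a zero a zero G ⇒ a zero a zero a S S   [G ::= a S S]
a zero a zero a S S ⇒ a zero a zero a G S   [S ::= G]
a zero a zero a G S ⇒ a zero a zero a big big S   [G ::= big big]
a zero a zero a big big S ⇒ a zero a zero a big big a zero S   [S ::= a zero S]
a zero a zero a big big a zero S ⇒ a zero a zero a big big a zero G   [S ::= G]
a zero a zero a big big a zero G ⇒ a zero a zero a big big a zero big big   [G ::= big big]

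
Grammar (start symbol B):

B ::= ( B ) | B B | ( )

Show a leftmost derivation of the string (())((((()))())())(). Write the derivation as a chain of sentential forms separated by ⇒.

B ⇒ BB ⇒ BBB ⇒ (B)BB ⇒ (())BB ⇒ (())(B)B ⇒ (())(BB)B ⇒ (())((B)B)B ⇒ (())((BB)B)B ⇒ (())(((B)B)B)B ⇒ (())((((B))B)B)B ⇒ (())((((()))B)B)B ⇒ (())((((()))())B)B ⇒ (())((((()))())())B ⇒ (())((((()))())())()

B ⇒ BB   [B ::= B B]
BB ⇒ BBB   [B ::= B B]
BBB ⇒ (B)BB   [B ::= ( B )]
(B)BB ⇒ (())BB   [B ::= ( )]
(())BB ⇒ (())(B)B   [B ::= ( B )]
(())(B)B ⇒ (())(BB)B   [B ::= B B]
(())(BB)B ⇒ (())((B)B)B   [B ::= ( B )]
(())((B)B)B ⇒ (())((BB)B)B   [B ::= B B]
(())((BB)B)B ⇒ (())(((B)B)B)B   [B ::= ( B )]
(())(((B)B)B)B ⇒ (())((((B))B)B)B   [B ::= ( B )]
(())((((B))B)B)B ⇒ (())((((()))B)B)B   [B ::= ( )]
(())((((()))B)B)B ⇒ (())((((()))())B)B   [B ::= ( )]
(())((((()))())B)B ⇒ (())((((()))())())B   [B ::= ( )]
(())((((()))())())B ⇒ (())((((()))())())()   [B ::= ( )]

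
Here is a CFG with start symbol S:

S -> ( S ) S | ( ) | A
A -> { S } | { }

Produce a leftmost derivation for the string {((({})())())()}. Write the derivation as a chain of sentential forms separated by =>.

S => A   [S -> A]
A => {S}   [A -> { S }]
{S} => {(S)S}   [S -> ( S ) S]
{(S)S} => {((S)S)S}   [S -> ( S ) S]
{((S)S)S} => {(((S)S)S)S}   [S -> ( S ) S]
{(((S)S)S)S} => {(((A)S)S)S}   [S -> A]
{(((A)S)S)S} => {((({})S)S)S}   [A -> { }]
{((({})S)S)S} => {((({})())S)S}   [S -> ( )]
{((({})())S)S} => {((({})())())S}   [S -> ( )]
{((({})())())S} => {((({})())())()}   [S -> ( )]

S => A => {S} => {(S)S} => {((S)S)S} => {(((S)S)S)S} => {(((A)S)S)S} => {((({})S)S)S} => {((({})())S)S} => {((({})())())S} => {((({})())())()}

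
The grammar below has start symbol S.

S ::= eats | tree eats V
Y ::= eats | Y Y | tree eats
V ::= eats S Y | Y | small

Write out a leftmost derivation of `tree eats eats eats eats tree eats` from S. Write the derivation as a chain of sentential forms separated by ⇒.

S ⇒ tree eats V ⇒ tree eats eats S Y ⇒ tree eats eats eats Y ⇒ tree eats eats eats Y Y ⇒ tree eats eats eats eats Y ⇒ tree eats eats eats eats tree eats

S ⇒ tree eats V   [S ::= tree eats V]
tree eats V ⇒ tree eats eats S Y   [V ::= eats S Y]
tree eats eats S Y ⇒ tree eats eats eats Y   [S ::= eats]
tree eats eats eats Y ⇒ tree eats eats eats Y Y   [Y ::= Y Y]
tree eats eats eats Y Y ⇒ tree eats eats eats eats Y   [Y ::= eats]
tree eats eats eats eats Y ⇒ tree eats eats eats eats tree eats   [Y ::= tree eats]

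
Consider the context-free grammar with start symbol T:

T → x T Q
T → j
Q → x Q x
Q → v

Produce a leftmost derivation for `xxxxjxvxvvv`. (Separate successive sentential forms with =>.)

T => xTQ => xxTQQ => xxxTQQQ => xxxxTQQQQ => xxxxjQQQQ => xxxxjxQxQQQ => xxxxjxvxQQQ => xxxxjxvxvQQ => xxxxjxvxvvQ => xxxxjxvxvvv

T => xTQ   [T → x T Q]
xTQ => xxTQQ   [T → x T Q]
xxTQQ => xxxTQQQ   [T → x T Q]
xxxTQQQ => xxxxTQQQQ   [T → x T Q]
xxxxTQQQQ => xxxxjQQQQ   [T → j]
xxxxjQQQQ => xxxxjxQxQQQ   [Q → x Q x]
xxxxjxQxQQQ => xxxxjxvxQQQ   [Q → v]
xxxxjxvxQQQ => xxxxjxvxvQQ   [Q → v]
xxxxjxvxvQQ => xxxxjxvxvvQ   [Q → v]
xxxxjxvxvvQ => xxxxjxvxvvv   [Q → v]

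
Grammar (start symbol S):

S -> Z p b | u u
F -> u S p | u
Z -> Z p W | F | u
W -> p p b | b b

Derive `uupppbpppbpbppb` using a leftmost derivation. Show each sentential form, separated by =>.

S=>Zpb=>Fpb=>uSppb=>uZpbppb=>uZpWpbppb=>uZpWpWpbppb=>uFpWpWpbppb=>uupWpWpbppb=>uupppbpWpbppb=>uupppbpppbpbppb

S => Zpb   [S -> Z p b]
Zpb => Fpb   [Z -> F]
Fpb => uSppb   [F -> u S p]
uSppb => uZpbppb   [S -> Z p b]
uZpbppb => uZpWpbppb   [Z -> Z p W]
uZpWpbppb => uZpWpWpbppb   [Z -> Z p W]
uZpWpWpbppb => uFpWpWpbppb   [Z -> F]
uFpWpWpbppb => uupWpWpbppb   [F -> u]
uupWpWpbppb => uupppbpWpbppb   [W -> p p b]
uupppbpWpbppb => uupppbpppbpbppb   [W -> p p b]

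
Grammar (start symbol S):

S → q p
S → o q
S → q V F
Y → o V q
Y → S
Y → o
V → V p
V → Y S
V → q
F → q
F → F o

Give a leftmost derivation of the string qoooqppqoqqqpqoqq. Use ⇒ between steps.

S ⇒ qVF   [S → q V F]
qVF ⇒ qYSF   [V → Y S]
qYSF ⇒ qoVqSF   [Y → o V q]
qoVqSF ⇒ qoYSqSF   [V → Y S]
qoYSqSF ⇒ qooVqSqSF   [Y → o V q]
qooVqSqSF ⇒ qooYSqSqSF   [V → Y S]
qooYSqSqSF ⇒ qoooVqSqSqSF   [Y → o V q]
qoooVqSqSqSF ⇒ qoooVpqSqSqSF   [V → V p]
qoooVpqSqSqSF ⇒ qoooVppqSqSqSF   [V → V p]
qoooVppqSqSqSF ⇒ qoooqppqSqSqSF   [V → q]
qoooqppqSqSqSF ⇒ qoooqppqoqqSqSF   [S → o q]
qoooqppqoqqSqSF ⇒ qoooqppqoqqqpqSF   [S → q p]
qoooqppqoqqqpqSF ⇒ qoooqppqoqqqpqoqF   [S → o q]
qoooqppqoqqqpqoqF ⇒ qoooqppqoqqqpqoqq   [F → q]

S⇒qVF⇒qYSF⇒qoVqSF⇒qoYSqSF⇒qooVqSqSF⇒qooYSqSqSF⇒qoooVqSqSqSF⇒qoooVpqSqSqSF⇒qoooVppqSqSqSF⇒qoooqppqSqSqSF⇒qoooqppqoqqSqSF⇒qoooqppqoqqqpqSF⇒qoooqppqoqqqpqoqF⇒qoooqppqoqqqpqoqq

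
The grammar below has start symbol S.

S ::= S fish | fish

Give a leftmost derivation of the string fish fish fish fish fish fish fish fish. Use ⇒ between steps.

S ⇒ S fish   [S ::= S fish]
S fish ⇒ S fish fish   [S ::= S fish]
S fish fish ⇒ S fish fish fish   [S ::= S fish]
S fish fish fish ⇒ S fish fish fish fish   [S ::= S fish]
S fish fish fish fish ⇒ S fish fish fish fish fish   [S ::= S fish]
S fish fish fish fish fish ⇒ S fish fish fish fish fish fish   [S ::= S fish]
S fish fish fish fish fish fish ⇒ S fish fish fish fish fish fish fish   [S ::= S fish]
S fish fish fish fish fish fish fish ⇒ fish fish fish fish fish fish fish fish   [S ::= fish]

S ⇒ S fish ⇒ S fish fish ⇒ S fish fish fish ⇒ S fish fish fish fish ⇒ S fish fish fish fish fish ⇒ S fish fish fish fish fish fish ⇒ S fish fish fish fish fish fish fish ⇒ fish fish fish fish fish fish fish fish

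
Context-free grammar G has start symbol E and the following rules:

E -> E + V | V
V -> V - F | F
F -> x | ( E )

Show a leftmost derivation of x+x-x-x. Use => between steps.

E => E+V   [E -> E + V]
E+V => V+V   [E -> V]
V+V => F+V   [V -> F]
F+V => x+V   [F -> x]
x+V => x+V-F   [V -> V - F]
x+V-F => x+V-F-F   [V -> V - F]
x+V-F-F => x+F-F-F   [V -> F]
x+F-F-F => x+x-F-F   [F -> x]
x+x-F-F => x+x-x-F   [F -> x]
x+x-x-F => x+x-x-x   [F -> x]

E=>E+V=>V+V=>F+V=>x+V=>x+V-F=>x+V-F-F=>x+F-F-F=>x+x-F-F=>x+x-x-F=>x+x-x-x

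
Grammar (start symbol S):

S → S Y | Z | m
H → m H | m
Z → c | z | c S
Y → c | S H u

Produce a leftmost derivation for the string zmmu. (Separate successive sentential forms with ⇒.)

S⇒SY⇒ZY⇒zY⇒zSHu⇒zmHu⇒zmmu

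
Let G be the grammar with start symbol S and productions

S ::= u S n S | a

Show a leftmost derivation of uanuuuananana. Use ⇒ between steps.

S ⇒ uSnS   [S ::= u S n S]
uSnS ⇒ uanS   [S ::= a]
uanS ⇒ uanuSnS   [S ::= u S n S]
uanuSnS ⇒ uanuuSnSnS   [S ::= u S n S]
uanuuSnSnS ⇒ uanuuuSnSnSnS   [S ::= u S n S]
uanuuuSnSnSnS ⇒ uanuuuanSnSnS   [S ::= a]
uanuuuanSnSnS ⇒ uanuuuananSnS   [S ::= a]
uanuuuananSnS ⇒ uanuuuanananS   [S ::= a]
uanuuuanananS ⇒ uanuuuananana   [S ::= a]

S⇒uSnS⇒uanS⇒uanuSnS⇒uanuuSnSnS⇒uanuuuSnSnSnS⇒uanuuuanSnSnS⇒uanuuuananSnS⇒uanuuuanananS⇒uanuuuananana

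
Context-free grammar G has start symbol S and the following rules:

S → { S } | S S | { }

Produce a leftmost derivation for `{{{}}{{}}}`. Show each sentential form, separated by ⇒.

S ⇒ {S} ⇒ {SS} ⇒ {{S}S} ⇒ {{{}}S} ⇒ {{{}}{S}} ⇒ {{{}}{{}}}

S ⇒ {S}   [S → { S }]
{S} ⇒ {SS}   [S → S S]
{SS} ⇒ {{S}S}   [S → { S }]
{{S}S} ⇒ {{{}}S}   [S → { }]
{{{}}S} ⇒ {{{}}{S}}   [S → { S }]
{{{}}{S}} ⇒ {{{}}{{}}}   [S → { }]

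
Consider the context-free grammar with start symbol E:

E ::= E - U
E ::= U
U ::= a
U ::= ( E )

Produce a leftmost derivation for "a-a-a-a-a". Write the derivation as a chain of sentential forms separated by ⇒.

E ⇒ E-U ⇒ E-U-U ⇒ E-U-U-U ⇒ E-U-U-U-U ⇒ U-U-U-U-U ⇒ a-U-U-U-U ⇒ a-a-U-U-U ⇒ a-a-a-U-U ⇒ a-a-a-a-U ⇒ a-a-a-a-a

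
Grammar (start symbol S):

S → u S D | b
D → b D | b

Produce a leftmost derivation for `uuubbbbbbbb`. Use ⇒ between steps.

S ⇒ uSD   [S → u S D]
uSD ⇒ uuSDD   [S → u S D]
uuSDD ⇒ uuuSDDD   [S → u S D]
uuuSDDD ⇒ uuubDDD   [S → b]
uuubDDD ⇒ uuubbDDD   [D → b D]
uuubbDDD ⇒ uuubbbDDD   [D → b D]
uuubbbDDD ⇒ uuubbbbDD   [D → b]
uuubbbbDD ⇒ uuubbbbbDD   [D → b D]
uuubbbbbDD ⇒ uuubbbbbbDD   [D → b D]
uuubbbbbbDD ⇒ uuubbbbbbbD   [D → b]
uuubbbbbbbD ⇒ uuubbbbbbbb   [D → b]

S ⇒ uSD ⇒ uuSDD ⇒ uuuSDDD ⇒ uuubDDD ⇒ uuubbDDD ⇒ uuubbbDDD ⇒ uuubbbbDD ⇒ uuubbbbbDD ⇒ uuubbbbbbDD ⇒ uuubbbbbbbD ⇒ uuubbbbbbbb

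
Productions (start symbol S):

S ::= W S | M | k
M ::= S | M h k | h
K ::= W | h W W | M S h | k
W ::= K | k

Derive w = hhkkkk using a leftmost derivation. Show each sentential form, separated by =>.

S => WS => KS => hWWS => hKWS => hhWWWS => hhkWWS => hhkkWS => hhkkkS => hhkkkk

S => WS   [S ::= W S]
WS => KS   [W ::= K]
KS => hWWS   [K ::= h W W]
hWWS => hKWS   [W ::= K]
hKWS => hhWWWS   [K ::= h W W]
hhWWWS => hhkWWS   [W ::= k]
hhkWWS => hhkkWS   [W ::= k]
hhkkWS => hhkkkS   [W ::= k]
hhkkkS => hhkkkk   [S ::= k]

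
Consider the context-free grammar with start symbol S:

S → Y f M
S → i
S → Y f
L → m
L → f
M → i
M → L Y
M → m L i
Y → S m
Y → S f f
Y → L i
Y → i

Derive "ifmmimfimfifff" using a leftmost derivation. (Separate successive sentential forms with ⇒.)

S ⇒ Yf   [S → Y f]
Yf ⇒ Sfff   [Y → S f f]
Sfff ⇒ YfMfff   [S → Y f M]
YfMfff ⇒ SmfMfff   [Y → S m]
SmfMfff ⇒ YfMmfMfff   [S → Y f M]
YfMmfMfff ⇒ SmfMmfMfff   [Y → S m]
SmfMmfMfff ⇒ YfMmfMmfMfff   [S → Y f M]
YfMmfMmfMfff ⇒ ifMmfMmfMfff   [Y → i]
ifMmfMmfMfff ⇒ ifmLimfMmfMfff   [M → m L i]
ifmLimfMmfMfff ⇒ ifmmimfMmfMfff   [L → m]
ifmmimfMmfMfff ⇒ ifmmimfimfMfff   [M → i]
ifmmimfimfMfff ⇒ ifmmimfimfifff   [M → i]

S ⇒ Yf ⇒ Sfff ⇒ YfMfff ⇒ SmfMfff ⇒ YfMmfMfff ⇒ SmfMmfMfff ⇒ YfMmfMmfMfff ⇒ ifMmfMmfMfff ⇒ ifmLimfMmfMfff ⇒ ifmmimfMmfMfff ⇒ ifmmimfimfMfff ⇒ ifmmimfimfifff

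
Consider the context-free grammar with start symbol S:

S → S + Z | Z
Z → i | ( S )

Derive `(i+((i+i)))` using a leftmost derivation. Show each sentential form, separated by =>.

S=>Z=>(S)=>(S+Z)=>(Z+Z)=>(i+Z)=>(i+(S))=>(i+(Z))=>(i+((S)))=>(i+((S+Z)))=>(i+((Z+Z)))=>(i+((i+Z)))=>(i+((i+i)))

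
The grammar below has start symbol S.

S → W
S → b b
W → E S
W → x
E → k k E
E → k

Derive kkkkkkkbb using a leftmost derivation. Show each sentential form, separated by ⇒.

S ⇒ W ⇒ ES ⇒ kkES ⇒ kkkkES ⇒ kkkkkkES ⇒ kkkkkkkS ⇒ kkkkkkkbb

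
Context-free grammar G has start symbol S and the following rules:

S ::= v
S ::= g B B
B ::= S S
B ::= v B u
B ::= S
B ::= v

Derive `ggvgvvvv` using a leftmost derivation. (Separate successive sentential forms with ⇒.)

S⇒gBB⇒gSB⇒ggBBB⇒ggSSBB⇒ggvSBB⇒ggvgBBBB⇒ggvgvBBB⇒ggvgvvBB⇒ggvgvvvB⇒ggvgvvvv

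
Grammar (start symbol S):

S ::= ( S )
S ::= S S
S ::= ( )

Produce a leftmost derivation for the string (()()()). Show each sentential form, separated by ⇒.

S⇒(S)⇒(SS)⇒(SSS)⇒(()SS)⇒(()()S)⇒(()()())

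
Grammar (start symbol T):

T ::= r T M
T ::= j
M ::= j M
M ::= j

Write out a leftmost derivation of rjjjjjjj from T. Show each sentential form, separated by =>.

T => rTM   [T ::= r T M]
rTM => rjM   [T ::= j]
rjM => rjjM   [M ::= j M]
rjjM => rjjjM   [M ::= j M]
rjjjM => rjjjjM   [M ::= j M]
rjjjjM => rjjjjjM   [M ::= j M]
rjjjjjM => rjjjjjjM   [M ::= j M]
rjjjjjjM => rjjjjjjj   [M ::= j]

T=>rTM=>rjM=>rjjM=>rjjjM=>rjjjjM=>rjjjjjM=>rjjjjjjM=>rjjjjjjj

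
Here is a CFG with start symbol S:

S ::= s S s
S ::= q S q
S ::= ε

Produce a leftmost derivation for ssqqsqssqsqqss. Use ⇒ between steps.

S ⇒ sSs ⇒ ssSss ⇒ ssqSqss ⇒ ssqqSqqss ⇒ ssqqsSsqqss ⇒ ssqqsqSqsqqss ⇒ ssqqsqsSsqsqqss ⇒ ssqqsqssqsqqss

S ⇒ sSs   [S ::= s S s]
sSs ⇒ ssSss   [S ::= s S s]
ssSss ⇒ ssqSqss   [S ::= q S q]
ssqSqss ⇒ ssqqSqqss   [S ::= q S q]
ssqqSqqss ⇒ ssqqsSsqqss   [S ::= s S s]
ssqqsSsqqss ⇒ ssqqsqSqsqqss   [S ::= q S q]
ssqqsqSqsqqss ⇒ ssqqsqsSsqsqqss   [S ::= s S s]
ssqqsqsSsqsqqss ⇒ ssqqsqssqsqqss   [S ::= ε]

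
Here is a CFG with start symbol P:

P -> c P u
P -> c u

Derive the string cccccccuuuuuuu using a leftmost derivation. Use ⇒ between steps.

P ⇒ cPu   [P -> c P u]
cPu ⇒ ccPuu   [P -> c P u]
ccPuu ⇒ cccPuuu   [P -> c P u]
cccPuuu ⇒ ccccPuuuu   [P -> c P u]
ccccPuuuu ⇒ cccccPuuuuu   [P -> c P u]
cccccPuuuuu ⇒ ccccccPuuuuuu   [P -> c P u]
ccccccPuuuuuu ⇒ cccccccuuuuuuu   [P -> c u]

P⇒cPu⇒ccPuu⇒cccPuuu⇒ccccPuuuu⇒cccccPuuuuu⇒ccccccPuuuuuu⇒cccccccuuuuuuu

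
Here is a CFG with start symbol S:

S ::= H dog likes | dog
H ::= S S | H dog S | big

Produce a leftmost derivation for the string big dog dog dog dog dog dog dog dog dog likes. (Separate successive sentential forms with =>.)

S => H dog likes   [S ::= H dog likes]
H dog likes => H dog S dog likes   [H ::= H dog S]
H dog S dog likes => H dog S dog S dog likes   [H ::= H dog S]
H dog S dog S dog likes => H dog S dog S dog S dog likes   [H ::= H dog S]
H dog S dog S dog S dog likes => H dog S dog S dog S dog S dog likes   [H ::= H dog S]
H dog S dog S dog S dog S dog likes => big dog S dog S dog S dog S dog likes   [H ::= big]
big dog S dog S dog S dog S dog likes => big dog dog dog S dog S dog S dog likes   [S ::= dog]
big dog dog dog S dog S dog S dog likes => big dog dog dog dog dog S dog S dog likes   [S ::= dog]
big dog dog dog dog dog S dog S dog likes => big dog dog dog dog dog dog dog S dog likes   [S ::= dog]
big dog dog dog dog dog dog dog S dog likes => big dog dog dog dog dog dog dog dog dog likes   [S ::= dog]

S => H dog likes => H dog S dog likes => H dog S dog S dog likes => H dog S dog S dog S dog likes => H dog S dog S dog S dog S dog likes => big dog S dog S dog S dog S dog likes => big dog dog dog S dog S dog S dog likes => big dog dog dog dog dog S dog S dog likes => big dog dog dog dog dog dog dog S dog likes => big dog dog dog dog dog dog dog dog dog likes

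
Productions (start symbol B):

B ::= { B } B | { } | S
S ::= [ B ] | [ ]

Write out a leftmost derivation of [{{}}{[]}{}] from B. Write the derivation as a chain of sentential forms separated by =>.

B => S => [B] => [{B}B] => [{{}}B] => [{{}}{B}B] => [{{}}{S}B] => [{{}}{[]}B] => [{{}}{[]}{}]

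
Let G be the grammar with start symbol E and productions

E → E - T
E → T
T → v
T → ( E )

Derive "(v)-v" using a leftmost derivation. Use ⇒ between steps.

E ⇒ E-T ⇒ T-T ⇒ (E)-T ⇒ (T)-T ⇒ (v)-T ⇒ (v)-v

E ⇒ E-T   [E → E - T]
E-T ⇒ T-T   [E → T]
T-T ⇒ (E)-T   [T → ( E )]
(E)-T ⇒ (T)-T   [E → T]
(T)-T ⇒ (v)-T   [T → v]
(v)-T ⇒ (v)-v   [T → v]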